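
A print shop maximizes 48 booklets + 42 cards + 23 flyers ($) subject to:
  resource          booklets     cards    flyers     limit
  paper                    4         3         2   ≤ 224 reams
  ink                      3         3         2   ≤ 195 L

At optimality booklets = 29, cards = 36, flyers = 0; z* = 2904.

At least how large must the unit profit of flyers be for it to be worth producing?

28

Check each constraint at x*: paper 224/224 (tight); ink 195/195 (tight).
The binding rows give the dual system: 4·y_paper + 3·y_ink = 48 and 3·y_paper + 3·y_ink = 42.
→ y_paper = 6 and y_ink = 8.
flyers enters the basis when its profit ≥ yᵀa₃ = 6·2 + 8·2 = 28.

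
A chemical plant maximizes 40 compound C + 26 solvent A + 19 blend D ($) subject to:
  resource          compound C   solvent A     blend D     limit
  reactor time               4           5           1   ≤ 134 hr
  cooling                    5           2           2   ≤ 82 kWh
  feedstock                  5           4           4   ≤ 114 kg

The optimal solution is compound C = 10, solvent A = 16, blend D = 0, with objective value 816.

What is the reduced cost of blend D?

Binding: cooling and feedstock. Non-binding: reactor time (14 unused).
By complementary slackness, y = 0 for the non-binding constraint.
The binding rows give the dual system: 5·y_cooling + 5·y_feedstock = 40 and 2·y_cooling + 4·y_feedstock = 26.
→ y_cooling = 3 and y_feedstock = 5.
Reduced cost of blend D: c₃ − yᵀa₃ = 19 − (3·2 + 5·4) = 19 − 26 = -7.

-7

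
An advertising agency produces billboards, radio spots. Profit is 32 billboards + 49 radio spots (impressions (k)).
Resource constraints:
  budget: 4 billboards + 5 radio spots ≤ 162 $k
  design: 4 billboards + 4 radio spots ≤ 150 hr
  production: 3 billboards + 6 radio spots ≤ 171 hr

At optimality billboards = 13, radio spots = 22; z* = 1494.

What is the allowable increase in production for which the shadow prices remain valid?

Binding constraints: budget, production. The basis is B = [[4,5],[3,6]] with det 9.
Per unit increase in production, x* moves by d = (-0.5556, 0.4444).
The basis stays optimal until billboards reaches 0; allowable increase = 23.4 hr.

23.4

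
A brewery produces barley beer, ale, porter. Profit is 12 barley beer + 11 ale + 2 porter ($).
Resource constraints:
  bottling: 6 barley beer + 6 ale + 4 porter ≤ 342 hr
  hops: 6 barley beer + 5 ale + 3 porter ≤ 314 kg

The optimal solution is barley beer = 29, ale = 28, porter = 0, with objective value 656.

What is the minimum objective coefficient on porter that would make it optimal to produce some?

7

At the optimum: bottling uses 342 of 342 (binding); hops uses 314 of 314 (binding).
From A_Bᵀ y = c: 6·y_bottling + 6·y_hops = 12; 6·y_bottling + 5·y_hops = 11.
→ y_bottling = 1 and y_hops = 1.
porter enters the basis when its profit ≥ yᵀa₃ = 1·4 + 1·3 = 7.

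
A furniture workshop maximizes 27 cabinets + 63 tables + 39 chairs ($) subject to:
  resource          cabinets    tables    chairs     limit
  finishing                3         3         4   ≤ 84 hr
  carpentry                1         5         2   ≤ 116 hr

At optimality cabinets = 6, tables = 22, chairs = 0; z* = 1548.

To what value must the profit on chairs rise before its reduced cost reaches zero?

Check each constraint at x*: finishing 84/84 (tight); carpentry 116/116 (tight).
The binding rows give the dual system: 3·y_finishing + 1·y_carpentry = 27 and 3·y_finishing + 5·y_carpentry = 63.
→ y_finishing = 6 and y_carpentry = 9.
chairs enters the basis when its profit ≥ yᵀa₃ = 6·4 + 9·2 = 42.

42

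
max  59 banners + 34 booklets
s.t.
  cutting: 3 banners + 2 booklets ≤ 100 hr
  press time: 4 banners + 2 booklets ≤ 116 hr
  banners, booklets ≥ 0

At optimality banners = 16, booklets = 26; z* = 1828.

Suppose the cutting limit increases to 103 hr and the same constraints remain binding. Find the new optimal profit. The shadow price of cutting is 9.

1855

Δb = 3, so new z* = 1828 + (9)·(3) = 1828 + 27 = 1855.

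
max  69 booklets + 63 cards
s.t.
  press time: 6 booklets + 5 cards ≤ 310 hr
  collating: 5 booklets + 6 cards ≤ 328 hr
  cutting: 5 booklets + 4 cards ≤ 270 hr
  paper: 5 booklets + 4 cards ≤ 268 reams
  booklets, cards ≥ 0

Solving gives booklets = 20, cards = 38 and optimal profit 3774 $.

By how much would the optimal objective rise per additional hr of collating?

3

At the optimum: press time uses 310 of 310 (binding); collating uses 328 of 328 (binding); cutting uses 252 of 270 (slack = 18); paper uses 252 of 268 (slack = 16).
By complementary slackness, y = 0 for the non-binding constraints.
From A_Bᵀ y = c: 6·y_press time + 5·y_collating = 69; 5·y_press time + 6·y_collating = 63.
This yields shadow prices y_press time = 9, y_collating = 3.
Shadow price of collating = 3.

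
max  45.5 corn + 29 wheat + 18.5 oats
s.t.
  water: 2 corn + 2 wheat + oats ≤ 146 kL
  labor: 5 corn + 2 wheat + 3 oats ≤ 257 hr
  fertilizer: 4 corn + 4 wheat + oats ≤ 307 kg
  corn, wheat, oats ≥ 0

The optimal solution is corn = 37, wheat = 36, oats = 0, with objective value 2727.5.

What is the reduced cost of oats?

-7

Binding: water and labor. Non-binding: fertilizer (15 unused).
Slack constraints have shadow price 0 (complementary slackness).
Dual feasibility on the basic columns requires 2·y_water + 5·y_labor = 45.5, 2·y_water + 2·y_labor = 29.
→ y_water = 9 and y_labor = 5.5.
Reduced cost of oats: c₃ − yᵀa₃ = 18.5 − (9·1 + 5.5·3) = 18.5 − 25.5 = -7.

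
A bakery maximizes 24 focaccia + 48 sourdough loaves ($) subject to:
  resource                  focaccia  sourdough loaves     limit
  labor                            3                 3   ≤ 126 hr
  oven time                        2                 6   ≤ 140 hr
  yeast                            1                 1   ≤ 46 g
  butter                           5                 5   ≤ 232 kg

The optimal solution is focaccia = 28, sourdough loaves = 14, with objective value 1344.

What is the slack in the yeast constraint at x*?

4

yeast used = 1·28 + 1·14 = 42; slack = 46 − 42 = 4.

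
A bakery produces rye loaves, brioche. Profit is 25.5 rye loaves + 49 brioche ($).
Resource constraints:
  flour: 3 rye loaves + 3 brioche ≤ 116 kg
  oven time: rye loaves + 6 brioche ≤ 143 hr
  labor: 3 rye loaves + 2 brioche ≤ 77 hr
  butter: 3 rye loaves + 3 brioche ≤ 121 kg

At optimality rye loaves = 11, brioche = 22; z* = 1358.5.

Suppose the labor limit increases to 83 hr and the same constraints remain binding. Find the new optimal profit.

1397.5

Check each constraint at x*: flour 99/116 (slack 17); oven time 143/143 (tight); labor 77/77 (tight); butter 99/121 (slack 22).
Slack constraints have shadow price 0 (complementary slackness).
Dual feasibility on the basic columns requires 1·y_oven time + 3·y_labor = 25.5, 6·y_oven time + 2·y_labor = 49.
This yields shadow prices y_oven time = 6, y_labor = 6.5.
Δz = y_labor·Δb = 6.5 × (6) = 39, so new z* = 1358.5 + 39 = 1397.5.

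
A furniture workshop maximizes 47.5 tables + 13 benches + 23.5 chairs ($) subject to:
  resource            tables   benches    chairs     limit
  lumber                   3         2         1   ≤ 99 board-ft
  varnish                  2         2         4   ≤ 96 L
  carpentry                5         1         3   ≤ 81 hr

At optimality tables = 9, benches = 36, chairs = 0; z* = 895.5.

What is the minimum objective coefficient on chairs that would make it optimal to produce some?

Binding: lumber and carpentry. Non-binding: varnish (6 unused).
By complementary slackness, y = 0 for the non-binding constraint.
Dual feasibility on the basic columns requires 3·y_lumber + 5·y_carpentry = 47.5, 2·y_lumber + 1·y_carpentry = 13.
This yields shadow prices y_lumber = 2.5, y_carpentry = 8.
chairs enters the basis when its profit ≥ yᵀa₃ = 2.5·1 + 8·3 = 26.5.

26.5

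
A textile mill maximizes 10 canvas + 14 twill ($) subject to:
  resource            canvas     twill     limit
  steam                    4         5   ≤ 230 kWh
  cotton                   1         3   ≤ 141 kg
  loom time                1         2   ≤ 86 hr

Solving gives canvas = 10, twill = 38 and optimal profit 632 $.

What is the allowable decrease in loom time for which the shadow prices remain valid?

Binding constraints: steam, loom time. The basis is B = [[4,5],[1,2]] with det 3.
Per unit decrease in loom time, x* moves by d = (1.6667, -1.3333).
The basis stays optimal until twill reaches 0; allowable decrease = 28.5 hr.

28.5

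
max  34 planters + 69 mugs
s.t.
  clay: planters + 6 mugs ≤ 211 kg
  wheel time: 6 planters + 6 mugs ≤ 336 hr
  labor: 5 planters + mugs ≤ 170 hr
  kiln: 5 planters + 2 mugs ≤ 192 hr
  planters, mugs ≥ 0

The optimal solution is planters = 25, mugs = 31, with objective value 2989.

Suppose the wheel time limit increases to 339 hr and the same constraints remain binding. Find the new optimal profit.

3002.5

At the optimum: clay uses 211 of 211 (binding); wheel time uses 336 of 336 (binding); labor uses 156 of 170 (slack = 14); kiln uses 187 of 192 (slack = 5).
By complementary slackness, y = 0 for the non-binding constraints.
From A_Bᵀ y = c: 1·y_clay + 6·y_wheel time = 34; 6·y_clay + 6·y_wheel time = 69.
→ y_clay = 7 and y_wheel time = 4.5.
Δz = y_wheel time·Δb = 4.5 × (3) = 13.5, so new z* = 2989 + 13.5 = 3002.5.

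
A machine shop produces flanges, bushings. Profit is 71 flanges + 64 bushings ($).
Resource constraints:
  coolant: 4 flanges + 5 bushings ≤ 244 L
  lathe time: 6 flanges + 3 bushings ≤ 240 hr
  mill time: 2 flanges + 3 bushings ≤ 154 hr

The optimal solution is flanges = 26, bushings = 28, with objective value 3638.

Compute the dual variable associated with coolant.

9.5

Binding: coolant and lathe time. Non-binding: mill time (18 unused).
By complementary slackness, y = 0 for the non-binding constraint.
Dual feasibility on the basic columns requires 4·y_coolant + 6·y_lathe time = 71, 5·y_coolant + 3·y_lathe time = 64.
This yields shadow prices y_coolant = 9.5, y_lathe time = 5.5.
Shadow price of coolant = 9.5.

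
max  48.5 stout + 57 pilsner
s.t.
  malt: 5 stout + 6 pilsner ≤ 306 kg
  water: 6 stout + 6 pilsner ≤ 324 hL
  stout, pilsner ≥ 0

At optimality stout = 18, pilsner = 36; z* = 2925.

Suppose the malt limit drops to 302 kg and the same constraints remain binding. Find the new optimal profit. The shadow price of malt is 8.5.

Δb = -4, so new z* = 2925 + (8.5)·(-4) = 2925 − 34 = 2891.

2891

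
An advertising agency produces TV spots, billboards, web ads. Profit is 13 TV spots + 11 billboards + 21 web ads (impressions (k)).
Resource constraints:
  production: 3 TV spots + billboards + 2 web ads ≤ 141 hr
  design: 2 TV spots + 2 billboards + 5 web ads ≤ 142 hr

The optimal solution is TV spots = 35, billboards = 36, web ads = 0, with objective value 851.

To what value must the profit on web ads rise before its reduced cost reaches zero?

27

Check each constraint at x*: production 141/141 (tight); design 142/142 (tight).
From A_Bᵀ y = c: 3·y_production + 2·y_design = 13; 1·y_production + 2·y_design = 11.
This yields shadow prices y_production = 1, y_design = 5.
web ads enters the basis when its profit ≥ yᵀa₃ = 1·2 + 5·5 = 27.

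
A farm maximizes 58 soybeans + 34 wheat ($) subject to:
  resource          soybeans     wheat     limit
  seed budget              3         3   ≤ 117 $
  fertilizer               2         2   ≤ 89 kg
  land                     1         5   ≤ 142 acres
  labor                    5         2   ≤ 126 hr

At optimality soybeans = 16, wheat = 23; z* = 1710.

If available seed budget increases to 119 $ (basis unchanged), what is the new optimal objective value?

At the optimum: seed budget uses 117 of 117 (binding); fertilizer uses 78 of 89 (slack = 11); land uses 131 of 142 (slack = 11); labor uses 126 of 126 (binding).
Since fertilizer, land are not tight, their duals are 0.
From A_Bᵀ y = c: 3·y_seed budget + 5·y_labor = 58; 3·y_seed budget + 2·y_labor = 34.
Solving: y_seed budget = 6, y_labor = 8.
Δz = y_seed budget·Δb = 6 × (2) = 12, so new z* = 1710 + 12 = 1722.

1722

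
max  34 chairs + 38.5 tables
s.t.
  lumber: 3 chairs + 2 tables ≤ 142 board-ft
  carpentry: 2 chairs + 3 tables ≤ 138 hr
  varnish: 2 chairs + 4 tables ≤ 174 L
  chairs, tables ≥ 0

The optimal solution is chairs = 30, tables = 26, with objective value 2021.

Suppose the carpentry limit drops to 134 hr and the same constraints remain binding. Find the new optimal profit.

At the optimum: lumber uses 142 of 142 (binding); carpentry uses 138 of 138 (binding); varnish uses 164 of 174 (slack = 10).
By complementary slackness, y = 0 for the non-binding constraint.
The binding rows give the dual system: 3·y_lumber + 2·y_carpentry = 34 and 2·y_lumber + 3·y_carpentry = 38.5.
Solving: y_lumber = 5, y_carpentry = 9.5.
Δz = y_carpentry·Δb = 9.5 × (-4) = -38, so new z* = 2021 − 38 = 1983.

1983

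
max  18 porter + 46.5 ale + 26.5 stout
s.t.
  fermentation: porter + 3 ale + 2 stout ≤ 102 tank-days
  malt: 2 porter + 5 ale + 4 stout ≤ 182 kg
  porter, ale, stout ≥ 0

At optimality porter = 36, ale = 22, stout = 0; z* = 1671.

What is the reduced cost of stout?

-9.5

At the optimum: fermentation uses 102 of 102 (binding); malt uses 182 of 182 (binding).
The binding rows give the dual system: 1·y_fermentation + 2·y_malt = 18 and 3·y_fermentation + 5·y_malt = 46.5.
Solving: y_fermentation = 3, y_malt = 7.5.
Reduced cost of stout: c₃ − yᵀa₃ = 26.5 − (3·2 + 7.5·4) = 26.5 − 36 = -9.5.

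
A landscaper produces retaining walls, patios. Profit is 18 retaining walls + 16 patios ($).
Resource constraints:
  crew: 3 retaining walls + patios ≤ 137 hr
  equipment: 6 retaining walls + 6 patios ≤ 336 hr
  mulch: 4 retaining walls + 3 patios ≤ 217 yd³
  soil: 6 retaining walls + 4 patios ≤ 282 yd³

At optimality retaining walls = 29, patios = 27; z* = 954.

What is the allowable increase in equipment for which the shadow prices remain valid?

87

Binding constraints: equipment, soil. The basis is B = [[6,6],[6,4]] with det -12.
Per unit increase in equipment, x* moves by d = (-0.3333, 0.5).
The basis stays optimal until retaining walls reaches 0; allowable increase = 87 hr.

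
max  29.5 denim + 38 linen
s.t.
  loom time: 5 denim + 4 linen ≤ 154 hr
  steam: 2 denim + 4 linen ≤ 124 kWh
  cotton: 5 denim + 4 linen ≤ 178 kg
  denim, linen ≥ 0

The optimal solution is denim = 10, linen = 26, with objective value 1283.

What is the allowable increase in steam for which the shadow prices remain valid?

Binding constraints: loom time, steam. The basis is B = [[5,4],[2,4]] with det 12.
Per unit increase in steam, x* moves by d = (-0.3333, 0.4167).
The basis stays optimal until denim reaches 0; allowable increase = 30 kWh.

30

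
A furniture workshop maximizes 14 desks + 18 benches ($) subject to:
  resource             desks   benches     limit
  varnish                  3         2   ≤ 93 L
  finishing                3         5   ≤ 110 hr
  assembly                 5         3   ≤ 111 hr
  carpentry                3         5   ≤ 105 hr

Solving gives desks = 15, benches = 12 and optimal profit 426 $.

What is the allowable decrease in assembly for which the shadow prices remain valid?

48

Binding constraints: assembly, carpentry. The basis is B = [[5,3],[3,5]] with det 16.
Per unit decrease in assembly, x* moves by d = (-0.3125, 0.1875).
The basis stays optimal until desks reaches 0; allowable decrease = 48 hr.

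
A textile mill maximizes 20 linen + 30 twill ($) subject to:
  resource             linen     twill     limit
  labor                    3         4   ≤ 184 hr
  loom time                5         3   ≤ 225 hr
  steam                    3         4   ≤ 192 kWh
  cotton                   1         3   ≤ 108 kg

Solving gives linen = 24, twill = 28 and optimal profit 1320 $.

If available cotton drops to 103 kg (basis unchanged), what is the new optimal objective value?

Check each constraint at x*: labor 184/184 (tight); loom time 204/225 (slack 21); steam 184/192 (slack 8); cotton 108/108 (tight).
Slack constraints have shadow price 0 (complementary slackness).
Dual feasibility on the basic columns requires 3·y_labor + 1·y_cotton = 20, 4·y_labor + 3·y_cotton = 30.
→ y_labor = 6 and y_cotton = 2.
Δz = y_cotton·Δb = 2 × (-5) = -10, so new z* = 1320 − 10 = 1310.

1310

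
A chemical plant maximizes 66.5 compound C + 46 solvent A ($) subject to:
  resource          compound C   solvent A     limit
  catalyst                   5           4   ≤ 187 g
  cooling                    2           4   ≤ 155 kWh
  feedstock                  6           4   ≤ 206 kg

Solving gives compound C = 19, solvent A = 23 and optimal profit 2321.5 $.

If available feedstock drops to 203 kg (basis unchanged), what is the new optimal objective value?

2294.5

At the optimum: catalyst uses 187 of 187 (binding); cooling uses 130 of 155 (slack = 25); feedstock uses 206 of 206 (binding).
Slack constraints have shadow price 0 (complementary slackness).
The binding rows give the dual system: 5·y_catalyst + 6·y_feedstock = 66.5 and 4·y_catalyst + 4·y_feedstock = 46.
This yields shadow prices y_catalyst = 2.5, y_feedstock = 9.
Δz = y_feedstock·Δb = 9 × (-3) = -27, so new z* = 2321.5 − 27 = 2294.5.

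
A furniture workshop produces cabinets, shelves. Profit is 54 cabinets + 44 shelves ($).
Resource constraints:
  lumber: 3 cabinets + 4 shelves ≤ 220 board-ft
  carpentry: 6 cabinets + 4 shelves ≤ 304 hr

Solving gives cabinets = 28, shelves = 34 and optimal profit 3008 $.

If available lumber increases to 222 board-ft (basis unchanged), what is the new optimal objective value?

3016

Check each constraint at x*: lumber 220/220 (tight); carpentry 304/304 (tight).
From A_Bᵀ y = c: 3·y_lumber + 6·y_carpentry = 54; 4·y_lumber + 4·y_carpentry = 44.
This yields shadow prices y_lumber = 4, y_carpentry = 7.
Δz = y_lumber·Δb = 4 × (2) = 8, so new z* = 3008 + 8 = 3016.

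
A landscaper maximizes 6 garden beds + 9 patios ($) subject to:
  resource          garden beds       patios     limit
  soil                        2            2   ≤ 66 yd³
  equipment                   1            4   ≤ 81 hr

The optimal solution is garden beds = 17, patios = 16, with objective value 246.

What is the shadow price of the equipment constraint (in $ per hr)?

1

Both soil and equipment are binding at x*.
Dual feasibility on the basic columns requires 2·y_soil + 1·y_equipment = 6, 2·y_soil + 4·y_equipment = 9.
This yields shadow prices y_soil = 2.5, y_equipment = 1.
Shadow price of equipment = 1.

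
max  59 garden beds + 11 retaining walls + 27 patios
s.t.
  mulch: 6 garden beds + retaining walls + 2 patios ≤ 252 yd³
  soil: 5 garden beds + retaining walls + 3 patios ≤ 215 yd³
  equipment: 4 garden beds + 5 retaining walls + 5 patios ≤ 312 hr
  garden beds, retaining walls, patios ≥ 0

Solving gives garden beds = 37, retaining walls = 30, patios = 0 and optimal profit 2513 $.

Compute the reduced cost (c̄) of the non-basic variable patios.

Check each constraint at x*: mulch 252/252 (tight); soil 215/215 (tight); equipment 298/312 (slack 14).
Slack constraints have shadow price 0 (complementary slackness).
Dual feasibility on the basic columns requires 6·y_mulch + 5·y_soil = 59, 1·y_mulch + 1·y_soil = 11.
→ y_mulch = 4 and y_soil = 7.
Reduced cost of patios: c₃ − yᵀa₃ = 27 − (4·2 + 7·3) = 27 − 29 = -2.

-2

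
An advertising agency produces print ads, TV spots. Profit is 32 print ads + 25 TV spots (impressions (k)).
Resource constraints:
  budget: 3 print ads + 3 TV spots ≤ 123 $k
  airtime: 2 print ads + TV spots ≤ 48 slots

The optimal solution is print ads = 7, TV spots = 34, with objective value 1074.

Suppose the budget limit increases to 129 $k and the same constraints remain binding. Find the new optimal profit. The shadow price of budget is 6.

Δb = 6, so new z* = 1074 + (6)·(6) = 1074 + 36 = 1110.

1110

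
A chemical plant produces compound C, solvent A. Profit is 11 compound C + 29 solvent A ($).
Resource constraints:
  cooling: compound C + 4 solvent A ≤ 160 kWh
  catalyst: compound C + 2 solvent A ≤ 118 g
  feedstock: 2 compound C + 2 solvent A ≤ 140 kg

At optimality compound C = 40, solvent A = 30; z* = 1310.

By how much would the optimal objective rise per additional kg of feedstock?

At the optimum: cooling uses 160 of 160 (binding); catalyst uses 100 of 118 (slack = 18); feedstock uses 140 of 140 (binding).
Slack constraints have shadow price 0 (complementary slackness).
The binding rows give the dual system: 1·y_cooling + 2·y_feedstock = 11 and 4·y_cooling + 2·y_feedstock = 29.
This yields shadow prices y_cooling = 6, y_feedstock = 2.5.
Shadow price of feedstock = 2.5.

2.5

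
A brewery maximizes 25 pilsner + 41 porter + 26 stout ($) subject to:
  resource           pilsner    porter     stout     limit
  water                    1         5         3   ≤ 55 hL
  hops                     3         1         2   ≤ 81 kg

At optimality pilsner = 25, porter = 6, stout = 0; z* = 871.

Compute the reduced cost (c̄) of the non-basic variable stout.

At the optimum: water uses 55 of 55 (binding); hops uses 81 of 81 (binding).
From A_Bᵀ y = c: 1·y_water + 3·y_hops = 25; 5·y_water + 1·y_hops = 41.
This yields shadow prices y_water = 7, y_hops = 6.
Reduced cost of stout: c₃ − yᵀa₃ = 26 − (7·3 + 6·2) = 26 − 33 = -7.

-7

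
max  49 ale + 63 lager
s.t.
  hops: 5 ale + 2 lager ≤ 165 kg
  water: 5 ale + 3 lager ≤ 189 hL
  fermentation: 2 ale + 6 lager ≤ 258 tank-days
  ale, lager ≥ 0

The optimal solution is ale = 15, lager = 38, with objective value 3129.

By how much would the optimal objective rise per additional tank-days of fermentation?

Binding: water and fermentation. Non-binding: hops (14 unused).
Since hops is not tight, its dual is 0.
Dual feasibility on the basic columns requires 5·y_water + 2·y_fermentation = 49, 3·y_water + 6·y_fermentation = 63.
Solving: y_water = 7, y_fermentation = 7.
Shadow price of fermentation = 7.

7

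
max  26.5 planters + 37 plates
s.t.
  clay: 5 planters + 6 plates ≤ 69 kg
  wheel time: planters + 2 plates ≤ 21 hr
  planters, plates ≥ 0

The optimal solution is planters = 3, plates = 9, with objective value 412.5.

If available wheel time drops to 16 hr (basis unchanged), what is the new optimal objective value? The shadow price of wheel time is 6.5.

Δb = -5, so new z* = 412.5 + (6.5)·(-5) = 412.5 − 32.5 = 380.

380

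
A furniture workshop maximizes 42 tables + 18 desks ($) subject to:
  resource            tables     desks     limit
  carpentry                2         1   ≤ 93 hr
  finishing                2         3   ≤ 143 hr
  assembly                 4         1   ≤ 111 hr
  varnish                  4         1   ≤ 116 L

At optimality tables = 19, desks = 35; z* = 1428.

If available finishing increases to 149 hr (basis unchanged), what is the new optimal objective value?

1446

Binding: finishing and assembly. Non-binding: carpentry (20 unused), varnish (5 unused).
By complementary slackness, y = 0 for the non-binding constraints.
Dual feasibility on the basic columns requires 2·y_finishing + 4·y_assembly = 42, 3·y_finishing + 1·y_assembly = 18.
Solving: y_finishing = 3, y_assembly = 9.
Δz = y_finishing·Δb = 3 × (6) = 18, so new z* = 1428 + 18 = 1446.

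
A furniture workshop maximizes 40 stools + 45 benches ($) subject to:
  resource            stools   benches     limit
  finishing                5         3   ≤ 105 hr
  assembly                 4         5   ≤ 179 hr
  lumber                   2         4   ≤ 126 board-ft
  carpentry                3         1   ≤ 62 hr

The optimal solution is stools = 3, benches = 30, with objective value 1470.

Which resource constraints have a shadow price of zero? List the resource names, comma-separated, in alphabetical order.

assembly, carpentry

finishing: 105/105 (binding)
assembly: 162/179 (slack 17)
lumber: 126/126 (binding)
carpentry: 39/62 (slack 23)
By complementary slackness, a constraint with positive slack has shadow price 0 → assembly, carpentry.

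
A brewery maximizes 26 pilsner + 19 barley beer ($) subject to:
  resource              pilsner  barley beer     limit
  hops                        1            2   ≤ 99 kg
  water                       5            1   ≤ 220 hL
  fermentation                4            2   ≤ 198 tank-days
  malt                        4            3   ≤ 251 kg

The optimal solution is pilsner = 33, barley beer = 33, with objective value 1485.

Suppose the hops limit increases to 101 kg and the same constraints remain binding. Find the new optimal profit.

Check each constraint at x*: hops 99/99 (tight); water 198/220 (slack 22); fermentation 198/198 (tight); malt 231/251 (slack 20).
By complementary slackness, y = 0 for the non-binding constraints.
Dual feasibility on the basic columns requires 1·y_hops + 4·y_fermentation = 26, 2·y_hops + 2·y_fermentation = 19.
This yields shadow prices y_hops = 4, y_fermentation = 5.5.
Δz = y_hops·Δb = 4 × (2) = 8, so new z* = 1485 + 8 = 1493.

1493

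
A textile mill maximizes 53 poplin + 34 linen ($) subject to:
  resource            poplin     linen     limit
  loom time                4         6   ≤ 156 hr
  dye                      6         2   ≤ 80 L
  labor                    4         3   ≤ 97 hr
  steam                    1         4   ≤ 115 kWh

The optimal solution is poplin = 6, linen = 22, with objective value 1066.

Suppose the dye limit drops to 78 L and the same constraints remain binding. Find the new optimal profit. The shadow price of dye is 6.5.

1053

Δb = -2, so new z* = 1066 + (6.5)·(-2) = 1066 − 13 = 1053.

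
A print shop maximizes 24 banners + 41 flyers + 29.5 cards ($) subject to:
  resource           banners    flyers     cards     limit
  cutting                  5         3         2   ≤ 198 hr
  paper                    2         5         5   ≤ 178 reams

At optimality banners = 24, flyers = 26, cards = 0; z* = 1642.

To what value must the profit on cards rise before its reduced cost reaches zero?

39

At the optimum: cutting uses 198 of 198 (binding); paper uses 178 of 178 (binding).
From A_Bᵀ y = c: 5·y_cutting + 2·y_paper = 24; 3·y_cutting + 5·y_paper = 41.
This yields shadow prices y_cutting = 2, y_paper = 7.
cards enters the basis when its profit ≥ yᵀa₃ = 2·2 + 7·5 = 39.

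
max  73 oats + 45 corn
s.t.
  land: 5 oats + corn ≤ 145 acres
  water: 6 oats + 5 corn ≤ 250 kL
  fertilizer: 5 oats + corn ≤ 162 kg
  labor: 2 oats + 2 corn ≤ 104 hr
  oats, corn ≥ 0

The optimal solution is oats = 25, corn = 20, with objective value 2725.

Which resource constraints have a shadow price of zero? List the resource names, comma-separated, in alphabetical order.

fertilizer, labor

land: 145/145 (binding)
water: 250/250 (binding)
fertilizer: 145/162 (slack 17)
labor: 90/104 (slack 14)
By complementary slackness, a constraint with positive slack has shadow price 0 → fertilizer, labor.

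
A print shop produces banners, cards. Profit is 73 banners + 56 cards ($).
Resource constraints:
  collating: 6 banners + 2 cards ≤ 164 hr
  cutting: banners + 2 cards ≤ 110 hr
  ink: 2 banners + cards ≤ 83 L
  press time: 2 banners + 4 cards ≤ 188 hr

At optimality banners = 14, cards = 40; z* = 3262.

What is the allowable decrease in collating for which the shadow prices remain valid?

70

Binding constraints: collating, press time. The basis is B = [[6,2],[2,4]] with det 20.
Per unit decrease in collating, x* moves by d = (-0.2, 0.1).
The basis stays optimal until banners reaches 0; allowable decrease = 70 hr.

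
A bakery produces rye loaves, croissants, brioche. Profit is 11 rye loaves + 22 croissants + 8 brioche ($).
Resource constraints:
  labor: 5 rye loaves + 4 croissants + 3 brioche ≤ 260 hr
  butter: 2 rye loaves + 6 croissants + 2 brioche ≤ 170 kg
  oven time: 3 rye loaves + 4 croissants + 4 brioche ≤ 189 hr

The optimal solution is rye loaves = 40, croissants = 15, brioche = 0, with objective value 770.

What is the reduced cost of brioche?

-1

Check each constraint at x*: labor 260/260 (tight); butter 170/170 (tight); oven time 180/189 (slack 9).
Since oven time is not tight, its dual is 0.
Dual feasibility on the basic columns requires 5·y_labor + 2·y_butter = 11, 4·y_labor + 6·y_butter = 22.
Solving: y_labor = 1, y_butter = 3.
Reduced cost of brioche: c₃ − yᵀa₃ = 8 − (1·3 + 3·2) = 8 − 9 = -1.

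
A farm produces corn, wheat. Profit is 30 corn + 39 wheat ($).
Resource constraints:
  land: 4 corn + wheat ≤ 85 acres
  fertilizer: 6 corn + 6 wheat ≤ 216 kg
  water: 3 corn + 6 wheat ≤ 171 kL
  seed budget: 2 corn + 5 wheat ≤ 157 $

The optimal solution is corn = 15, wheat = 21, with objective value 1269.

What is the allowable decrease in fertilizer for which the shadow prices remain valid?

45

Binding constraints: fertilizer, water. The basis is B = [[6,6],[3,6]] with det 18.
Per unit decrease in fertilizer, x* moves by d = (-0.3333, 0.1667).
The basis stays optimal until corn reaches 0; allowable decrease = 45 kg.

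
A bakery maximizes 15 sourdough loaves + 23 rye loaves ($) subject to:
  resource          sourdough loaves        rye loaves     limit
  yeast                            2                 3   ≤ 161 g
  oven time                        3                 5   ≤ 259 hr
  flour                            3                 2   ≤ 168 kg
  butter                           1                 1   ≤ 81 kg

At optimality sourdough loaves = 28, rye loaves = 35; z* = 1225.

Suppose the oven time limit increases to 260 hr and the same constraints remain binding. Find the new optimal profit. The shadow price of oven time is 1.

1226

Δb = 1, so new z* = 1225 + (1)·(1) = 1225 + 1 = 1226.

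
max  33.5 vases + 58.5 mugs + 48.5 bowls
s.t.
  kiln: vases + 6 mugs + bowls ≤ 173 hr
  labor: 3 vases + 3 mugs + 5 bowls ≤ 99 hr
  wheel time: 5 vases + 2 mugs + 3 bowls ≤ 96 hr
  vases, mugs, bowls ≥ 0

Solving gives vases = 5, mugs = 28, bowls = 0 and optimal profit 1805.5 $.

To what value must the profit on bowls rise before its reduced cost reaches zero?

At the optimum: kiln uses 173 of 173 (binding); labor uses 99 of 99 (binding); wheel time uses 81 of 96 (slack = 15).
Slack constraints have shadow price 0 (complementary slackness).
Dual feasibility on the basic columns requires 1·y_kiln + 3·y_labor = 33.5, 6·y_kiln + 3·y_labor = 58.5.
Solving: y_kiln = 5, y_labor = 9.5.
bowls enters the basis when its profit ≥ yᵀa₃ = 5·1 + 9.5·5 = 52.5.

52.5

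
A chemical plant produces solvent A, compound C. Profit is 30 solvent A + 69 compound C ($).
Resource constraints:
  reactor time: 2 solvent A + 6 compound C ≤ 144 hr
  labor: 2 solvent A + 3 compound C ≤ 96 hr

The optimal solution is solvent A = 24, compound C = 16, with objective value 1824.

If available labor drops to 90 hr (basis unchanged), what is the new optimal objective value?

Check each constraint at x*: reactor time 144/144 (tight); labor 96/96 (tight).
The binding rows give the dual system: 2·y_reactor time + 2·y_labor = 30 and 6·y_reactor time + 3·y_labor = 69.
→ y_reactor time = 8 and y_labor = 7.
Δz = y_labor·Δb = 7 × (-6) = -42, so new z* = 1824 − 42 = 1782.

1782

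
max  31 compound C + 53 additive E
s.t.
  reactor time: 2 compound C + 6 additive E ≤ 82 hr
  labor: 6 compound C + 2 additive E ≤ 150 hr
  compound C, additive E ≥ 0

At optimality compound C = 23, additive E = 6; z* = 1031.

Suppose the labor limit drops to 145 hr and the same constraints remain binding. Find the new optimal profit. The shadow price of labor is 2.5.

Δb = -5, so new z* = 1031 + (2.5)·(-5) = 1031 − 12.5 = 1018.5.

1018.5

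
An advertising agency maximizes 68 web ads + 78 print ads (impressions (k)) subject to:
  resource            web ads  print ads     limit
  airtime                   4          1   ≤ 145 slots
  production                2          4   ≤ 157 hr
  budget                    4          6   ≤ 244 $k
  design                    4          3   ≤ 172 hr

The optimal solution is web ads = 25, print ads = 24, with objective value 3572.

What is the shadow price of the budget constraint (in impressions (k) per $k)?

9

Binding: budget and design. Non-binding: airtime (21 unused), production (11 unused).
Slack constraints have shadow price 0 (complementary slackness).
Dual feasibility on the basic columns requires 4·y_budget + 4·y_design = 68, 6·y_budget + 3·y_design = 78.
→ y_budget = 9 and y_design = 8.
Shadow price of budget = 9.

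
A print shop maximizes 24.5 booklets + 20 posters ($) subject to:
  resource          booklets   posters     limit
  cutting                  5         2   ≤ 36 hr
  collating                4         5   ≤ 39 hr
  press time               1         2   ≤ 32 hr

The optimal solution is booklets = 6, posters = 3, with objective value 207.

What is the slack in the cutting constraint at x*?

cutting used = 5·6 + 2·3 = 36; slack = 36 − 36 = 0.

0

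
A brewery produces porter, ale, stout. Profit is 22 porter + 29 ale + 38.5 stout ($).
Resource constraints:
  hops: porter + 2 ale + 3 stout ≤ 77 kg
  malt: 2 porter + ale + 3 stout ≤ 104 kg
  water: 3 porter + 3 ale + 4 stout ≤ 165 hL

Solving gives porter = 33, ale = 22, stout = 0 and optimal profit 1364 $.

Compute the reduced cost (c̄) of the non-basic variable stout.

-2.5

Check each constraint at x*: hops 77/77 (tight); malt 88/104 (slack 16); water 165/165 (tight).
By complementary slackness, y = 0 for the non-binding constraint.
The binding rows give the dual system: 1·y_hops + 3·y_water = 22 and 2·y_hops + 3·y_water = 29.
→ y_hops = 7 and y_water = 5.
Reduced cost of stout: c₃ − yᵀa₃ = 38.5 − (7·3 + 5·4) = 38.5 − 41 = -2.5.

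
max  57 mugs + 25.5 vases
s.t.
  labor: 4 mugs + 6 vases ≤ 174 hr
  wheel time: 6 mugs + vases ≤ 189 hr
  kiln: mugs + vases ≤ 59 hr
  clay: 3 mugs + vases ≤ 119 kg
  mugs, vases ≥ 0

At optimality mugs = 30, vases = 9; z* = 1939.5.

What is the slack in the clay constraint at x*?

20

clay used = 3·30 + 1·9 = 99; slack = 119 − 99 = 20.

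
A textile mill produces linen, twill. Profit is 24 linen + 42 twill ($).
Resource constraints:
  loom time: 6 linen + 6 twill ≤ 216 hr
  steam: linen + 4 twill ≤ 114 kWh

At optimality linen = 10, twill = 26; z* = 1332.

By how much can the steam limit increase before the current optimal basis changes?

Binding constraints: loom time, steam. The basis is B = [[6,6],[1,4]] with det 18.
Per unit increase in steam, x* moves by d = (-0.3333, 0.3333).
The basis stays optimal until linen reaches 0; allowable increase = 30 kWh.

30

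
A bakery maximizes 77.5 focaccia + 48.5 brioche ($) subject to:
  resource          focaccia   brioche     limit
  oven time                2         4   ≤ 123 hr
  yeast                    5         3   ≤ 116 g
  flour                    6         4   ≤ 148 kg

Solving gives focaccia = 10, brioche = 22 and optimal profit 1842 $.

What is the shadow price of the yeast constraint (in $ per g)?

At the optimum: oven time uses 108 of 123 (slack = 15); yeast uses 116 of 116 (binding); flour uses 148 of 148 (binding).
By complementary slackness, y = 0 for the non-binding constraint.
From A_Bᵀ y = c: 5·y_yeast + 6·y_flour = 77.5; 3·y_yeast + 4·y_flour = 48.5.
This yields shadow prices y_yeast = 9.5, y_flour = 5.
Shadow price of yeast = 9.5.

9.5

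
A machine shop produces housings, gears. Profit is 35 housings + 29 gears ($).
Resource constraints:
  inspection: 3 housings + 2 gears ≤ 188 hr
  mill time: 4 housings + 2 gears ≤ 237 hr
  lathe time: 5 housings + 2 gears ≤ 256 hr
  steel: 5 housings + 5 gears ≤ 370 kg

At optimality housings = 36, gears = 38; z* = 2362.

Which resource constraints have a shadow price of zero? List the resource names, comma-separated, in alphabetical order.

inspection, mill time

inspection: 184/188 (slack 4)
mill time: 220/237 (slack 17)
lathe time: 256/256 (binding)
steel: 370/370 (binding)
By complementary slackness, a constraint with positive slack has shadow price 0 → inspection, mill time.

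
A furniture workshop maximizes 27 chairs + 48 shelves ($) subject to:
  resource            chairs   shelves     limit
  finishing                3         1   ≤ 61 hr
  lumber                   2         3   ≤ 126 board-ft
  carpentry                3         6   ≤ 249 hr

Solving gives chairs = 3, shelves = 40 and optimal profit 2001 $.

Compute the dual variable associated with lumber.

Check each constraint at x*: finishing 49/61 (slack 12); lumber 126/126 (tight); carpentry 249/249 (tight).
Slack constraints have shadow price 0 (complementary slackness).
The binding rows give the dual system: 2·y_lumber + 3·y_carpentry = 27 and 3·y_lumber + 6·y_carpentry = 48.
→ y_lumber = 6 and y_carpentry = 5.
Shadow price of lumber = 6.

6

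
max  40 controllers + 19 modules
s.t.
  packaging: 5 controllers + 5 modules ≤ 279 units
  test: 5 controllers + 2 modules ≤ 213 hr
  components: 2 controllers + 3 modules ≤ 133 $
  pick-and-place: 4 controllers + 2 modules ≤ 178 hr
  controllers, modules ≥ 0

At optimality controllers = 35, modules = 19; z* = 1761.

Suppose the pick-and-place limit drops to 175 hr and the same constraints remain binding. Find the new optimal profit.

1738.5

At the optimum: packaging uses 270 of 279 (slack = 9); test uses 213 of 213 (binding); components uses 127 of 133 (slack = 6); pick-and-place uses 178 of 178 (binding).
Slack constraints have shadow price 0 (complementary slackness).
Dual feasibility on the basic columns requires 5·y_test + 4·y_pick-and-place = 40, 2·y_test + 2·y_pick-and-place = 19.
This yields shadow prices y_test = 2, y_pick-and-place = 7.5.
Δz = y_pick-and-place·Δb = 7.5 × (-3) = -22.5, so new z* = 1761 − 22.5 = 1738.5.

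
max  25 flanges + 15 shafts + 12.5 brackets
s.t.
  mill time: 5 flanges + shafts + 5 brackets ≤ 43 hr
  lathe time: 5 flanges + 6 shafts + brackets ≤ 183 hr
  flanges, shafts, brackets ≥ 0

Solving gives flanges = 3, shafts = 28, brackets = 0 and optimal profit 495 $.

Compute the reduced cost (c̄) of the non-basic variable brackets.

At the optimum: mill time uses 43 of 43 (binding); lathe time uses 183 of 183 (binding).
From A_Bᵀ y = c: 5·y_mill time + 5·y_lathe time = 25; 1·y_mill time + 6·y_lathe time = 15.
Solving: y_mill time = 3, y_lathe time = 2.
Reduced cost of brackets: c₃ − yᵀa₃ = 12.5 − (3·5 + 2·1) = 12.5 − 17 = -4.5.

-4.5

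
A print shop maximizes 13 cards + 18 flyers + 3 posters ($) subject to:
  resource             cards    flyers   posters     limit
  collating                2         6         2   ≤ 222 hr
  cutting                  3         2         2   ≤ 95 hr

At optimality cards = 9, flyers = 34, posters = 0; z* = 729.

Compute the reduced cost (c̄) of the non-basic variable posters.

Both collating and cutting are binding at x*.
Dual feasibility on the basic columns requires 2·y_collating + 3·y_cutting = 13, 6·y_collating + 2·y_cutting = 18.
This yields shadow prices y_collating = 2, y_cutting = 3.
Reduced cost of posters: c₃ − yᵀa₃ = 3 − (2·2 + 3·2) = 3 − 10 = -7.

-7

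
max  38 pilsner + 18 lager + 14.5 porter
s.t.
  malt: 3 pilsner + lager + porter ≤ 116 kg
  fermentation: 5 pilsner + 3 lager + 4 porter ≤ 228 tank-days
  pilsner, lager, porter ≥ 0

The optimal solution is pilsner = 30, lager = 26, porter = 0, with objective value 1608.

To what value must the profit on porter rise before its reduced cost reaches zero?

Both malt and fermentation are binding at x*.
The binding rows give the dual system: 3·y_malt + 5·y_fermentation = 38 and 1·y_malt + 3·y_fermentation = 18.
Solving: y_malt = 6, y_fermentation = 4.
porter enters the basis when its profit ≥ yᵀa₃ = 6·1 + 4·4 = 22.

22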